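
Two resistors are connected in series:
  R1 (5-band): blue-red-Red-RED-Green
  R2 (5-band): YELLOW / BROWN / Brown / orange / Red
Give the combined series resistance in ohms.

R1: blue, red, red → 622; red ×10^2 → 62200 Ω.
R2: yellow, brown, brown → 411; orange ×10^3 → 411000 Ω.
Series: 62200 + 411000 = 473200 Ω.

473200 Ω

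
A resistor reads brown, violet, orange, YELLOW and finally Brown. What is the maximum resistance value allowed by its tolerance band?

Brown → 1 (first significant figure)
Violet → 7 (second significant figure)
Orange → 3 (third significant figure)
Yellow → ×10^4 multiplier
Brown → ±1% tolerance
173 × 10000 = 1730000 Ω
Maximum = 1730000 × (1 + 1/100) = 1747300 Ω.

1747300 Ω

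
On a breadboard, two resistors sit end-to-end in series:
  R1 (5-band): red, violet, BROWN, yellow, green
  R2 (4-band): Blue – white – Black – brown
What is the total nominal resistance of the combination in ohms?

2710069 Ω

R1: red, violet, brown → 271; yellow ×10^4 → 2710000 Ω.
R2: blue, white → 69; black ×1 → 69 Ω.
Series: 2710000 + 69 = 2710069 Ω.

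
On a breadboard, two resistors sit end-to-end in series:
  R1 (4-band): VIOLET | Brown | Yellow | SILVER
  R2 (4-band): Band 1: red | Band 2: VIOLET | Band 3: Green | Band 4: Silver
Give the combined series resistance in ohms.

R1: violet, brown → 71; yellow ×10^4 → 710000 Ω.
R2: red, violet → 27; green ×10^5 → 2700000 Ω.
Series: 710000 + 2700000 = 3410000 Ω.

3410000 Ω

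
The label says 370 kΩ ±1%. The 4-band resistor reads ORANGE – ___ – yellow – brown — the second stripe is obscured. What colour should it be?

violet

370000 Ω = 37 × 10^4.
The second band gives digit 7 of the significand, and 7 is violet.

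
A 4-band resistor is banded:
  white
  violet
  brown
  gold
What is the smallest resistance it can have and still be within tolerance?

White → 9 (first significant figure)
Violet → 7 (second significant figure)
Brown → ×10 multiplier
Gold → ±5% tolerance
97 × 10 = 970 Ω
Smallest = 970 × (1 − 5/100) = 921.5 Ω.

921.5 Ω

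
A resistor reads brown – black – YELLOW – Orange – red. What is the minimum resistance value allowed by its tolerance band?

Brown → 1 (first significant figure)
Black → 0 (second significant figure)
Yellow → 4 (third significant figure)
Orange → ×10^3 multiplier
Red → ±2% tolerance
104 × 1000 = 104000 Ω
Minimum = 104000 × (1 − 2/100) = 101920 Ω.

101920 Ω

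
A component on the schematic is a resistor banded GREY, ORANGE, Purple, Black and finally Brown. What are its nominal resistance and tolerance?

837 Ω ±1%

Grey → 8 (first significant figure)
Orange → 3 (second significant figure)
Violet → 7 (third significant figure)
Black → ×1 multiplier
Brown → ±1% tolerance
837 × 1 = 837 Ω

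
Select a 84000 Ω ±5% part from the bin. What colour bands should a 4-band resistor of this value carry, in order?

grey, yellow, orange, gold

84000 Ω = 84 × 10^3.
8 → grey
4 → yellow
Multiplier 10^3 → orange.
±5% tolerance → gold.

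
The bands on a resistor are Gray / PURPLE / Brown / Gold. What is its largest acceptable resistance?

913.5 Ω

Grey → 8 (first significant figure)
Violet → 7 (second significant figure)
Brown → ×10 multiplier
Gold → ±5% tolerance
87 × 10 = 870 Ω
Largest = 870 × (1 + 5/100) = 913.5 Ω.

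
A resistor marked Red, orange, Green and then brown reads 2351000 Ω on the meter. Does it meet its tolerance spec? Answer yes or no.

no

Red → 2 (first significant figure)
Orange → 3 (second significant figure)
Green → ×10^5 multiplier
Brown → ±1% tolerance
23 × 100000 = 2300000 Ω
Allowed range: 2277000 Ω to 2323000 Ω.
2351000 Ω lies outside that range.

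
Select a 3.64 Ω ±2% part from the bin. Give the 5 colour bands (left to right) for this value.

orange, blue, yellow, silver, red

3.64 Ω = 364 × 10^-2.
3 → orange
6 → blue
4 → yellow
Multiplier 10^-2 → silver.
±2% tolerance → red.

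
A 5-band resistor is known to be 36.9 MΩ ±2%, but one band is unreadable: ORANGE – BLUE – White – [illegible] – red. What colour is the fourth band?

green

36900000 Ω = 369 × 10^5.
The fourth band is the multiplier, 10^5, which is green.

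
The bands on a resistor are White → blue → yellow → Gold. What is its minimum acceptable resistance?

White → 9 (first significant figure)
Blue → 6 (second significant figure)
Yellow → ×10^4 multiplier
Gold → ±5% tolerance
96 × 10000 = 960000 Ω
Minimum = 960000 × (1 − 5/100) = 912000 Ω.

912000 Ω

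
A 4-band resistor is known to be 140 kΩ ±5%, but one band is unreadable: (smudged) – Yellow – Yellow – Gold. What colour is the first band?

140000 Ω = 14 × 10^4.
The first band gives digit 1 of the significand, and 1 is brown.

brown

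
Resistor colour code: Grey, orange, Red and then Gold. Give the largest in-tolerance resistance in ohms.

Grey → 8 (first significant figure)
Orange → 3 (second significant figure)
Red → ×10^2 multiplier
Gold → ±5% tolerance
83 × 100 = 8300 Ω
Largest = 8300 × (1 + 5/100) = 8715 Ω.

8715 Ω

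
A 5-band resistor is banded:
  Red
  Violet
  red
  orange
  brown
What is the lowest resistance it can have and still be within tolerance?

269280 Ω

Red → 2 (first significant figure)
Violet → 7 (second significant figure)
Red → 2 (third significant figure)
Orange → ×10^3 multiplier
Brown → ±1% tolerance
272 × 1000 = 272000 Ω
Lowest = 272000 × (1 − 1/100) = 269280 Ω.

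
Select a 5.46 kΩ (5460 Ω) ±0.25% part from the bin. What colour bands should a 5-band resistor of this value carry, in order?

5460 Ω = 546 × 10^1.
5 → green
4 → yellow
6 → blue
Multiplier 10^1 → brown.
±0.25% tolerance → blue.

green, yellow, blue, brown, blue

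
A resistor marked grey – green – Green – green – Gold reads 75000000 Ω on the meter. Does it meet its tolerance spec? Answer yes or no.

Grey → 8 (first significant figure)
Green → 5 (second significant figure)
Green → 5 (third significant figure)
Green → ×10^5 multiplier
Gold → ±5% tolerance
855 × 100000 = 85500000 Ω
Allowed range: 81225000 Ω to 89775000 Ω.
75000000 Ω lies outside that range.

no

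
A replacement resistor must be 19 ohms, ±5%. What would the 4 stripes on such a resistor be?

19 Ω = 19 × 10^0.
1 → brown
9 → white
Multiplier 10^0 → black.
±5% tolerance → gold.

brown, white, black, gold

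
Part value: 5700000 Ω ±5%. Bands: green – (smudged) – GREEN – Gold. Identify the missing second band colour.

violet

5700000 Ω = 57 × 10^5.
The second band gives digit 7 of the significand, and 7 is violet.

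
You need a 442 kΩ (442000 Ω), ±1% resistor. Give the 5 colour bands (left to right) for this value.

yellow, yellow, red, orange, brown

442000 Ω = 442 × 10^3.
4 → yellow
4 → yellow
2 → red
Multiplier 10^3 → orange.
±1% tolerance → brown.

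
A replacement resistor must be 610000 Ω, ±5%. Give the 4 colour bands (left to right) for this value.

blue, brown, yellow, gold

610000 Ω = 61 × 10^4.
6 → blue
1 → brown
Multiplier 10^4 → yellow.
±5% tolerance → gold.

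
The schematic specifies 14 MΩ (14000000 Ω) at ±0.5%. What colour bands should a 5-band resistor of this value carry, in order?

brown, yellow, black, green, green

14000000 Ω = 140 × 10^5.
1 → brown
4 → yellow
0 → black
Multiplier 10^5 → green.
±0.5% tolerance → green.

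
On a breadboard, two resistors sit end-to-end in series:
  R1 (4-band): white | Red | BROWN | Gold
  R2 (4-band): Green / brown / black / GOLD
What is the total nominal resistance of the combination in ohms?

971 Ω

R1: white, red → 92; brown ×10 → 920 Ω.
R2: green, brown → 51; black ×1 → 51 Ω.
Series: 920 + 51 = 971 Ω.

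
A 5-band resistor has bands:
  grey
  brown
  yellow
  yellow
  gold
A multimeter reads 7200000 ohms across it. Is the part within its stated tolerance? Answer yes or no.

no

Grey → 8 (first significant figure)
Brown → 1 (second significant figure)
Yellow → 4 (third significant figure)
Yellow → ×10^4 multiplier
Gold → ±5% tolerance
814 × 10000 = 8140000 Ω
Allowed range: 7733000 Ω to 8547000 Ω.
7200000 ohms lies outside that range.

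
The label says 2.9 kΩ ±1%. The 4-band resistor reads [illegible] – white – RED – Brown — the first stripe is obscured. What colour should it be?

red

2900 Ω = 29 × 10^2.
The first band gives digit 2 of the significand, and 2 is red.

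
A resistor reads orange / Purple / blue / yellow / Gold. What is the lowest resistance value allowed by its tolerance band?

3572000 Ω

Orange → 3 (first significant figure)
Violet → 7 (second significant figure)
Blue → 6 (third significant figure)
Yellow → ×10^4 multiplier
Gold → ±5% tolerance
376 × 10000 = 3760000 Ω
Lowest = 3760000 × (1 − 5/100) = 3572000 Ω.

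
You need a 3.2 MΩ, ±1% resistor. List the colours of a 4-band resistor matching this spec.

3200000 Ω = 32 × 10^5.
3 → orange
2 → red
Multiplier 10^5 → green.
±1% tolerance → brown.

orange, red, green, brown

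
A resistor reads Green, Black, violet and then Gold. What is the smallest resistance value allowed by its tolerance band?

Green → 5 (first significant figure)
Black → 0 (second significant figure)
Violet → ×10^7 multiplier
Gold → ±5% tolerance
50 × 10000000 = 500000000 Ω
Smallest = 500000000 × (1 − 5/100) = 475000000 Ω.

475000000 Ω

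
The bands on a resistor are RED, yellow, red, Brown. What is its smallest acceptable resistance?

Red → 2 (first significant figure)
Yellow → 4 (second significant figure)
Red → ×10^2 multiplier
Brown → ±1% tolerance
24 × 100 = 2400 Ω
Smallest = 2400 × (1 − 1/100) = 2376 Ω.

2376 Ω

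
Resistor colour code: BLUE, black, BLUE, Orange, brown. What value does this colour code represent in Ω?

Blue → 6 (first significant figure)
Black → 0 (second significant figure)
Blue → 6 (third significant figure)
Orange → ×10^3 multiplier
606 × 1000 = 606000 Ω

606000 Ω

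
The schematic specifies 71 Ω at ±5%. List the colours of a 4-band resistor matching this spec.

71 Ω = 71 × 10^0.
7 → violet
1 → brown
Multiplier 10^0 → black.
±5% tolerance → gold.

violet, brown, black, gold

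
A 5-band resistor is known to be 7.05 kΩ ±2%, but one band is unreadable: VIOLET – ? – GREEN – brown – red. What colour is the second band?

black

7050 Ω = 705 × 10^1.
The second band gives digit 0 of the significand, and 0 is black.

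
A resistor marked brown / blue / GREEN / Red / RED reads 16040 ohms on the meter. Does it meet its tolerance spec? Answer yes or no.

no

Brown → 1 (first significant figure)
Blue → 6 (second significant figure)
Green → 5 (third significant figure)
Red → ×10^2 multiplier
Red → ±2% tolerance
165 × 100 = 16500 Ω
Allowed range: 16170 Ω to 16830 Ω.
16040 ohms lies outside that range.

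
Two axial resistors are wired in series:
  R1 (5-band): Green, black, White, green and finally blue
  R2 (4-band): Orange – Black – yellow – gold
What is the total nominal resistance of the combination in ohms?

51200000 Ω

R1: green, black, white → 509; green ×10^5 → 50900000 Ω.
R2: orange, black → 30; yellow ×10^4 → 300000 Ω.
Series: 50900000 + 300000 = 51200000 Ω.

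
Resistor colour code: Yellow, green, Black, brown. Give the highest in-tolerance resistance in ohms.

Yellow → 4 (first significant figure)
Green → 5 (second significant figure)
Black → ×1 multiplier
Brown → ±1% tolerance
45 × 1 = 45 Ω
Highest = 45 × (1 + 1/100) = 45.45 Ω.

45.45 Ω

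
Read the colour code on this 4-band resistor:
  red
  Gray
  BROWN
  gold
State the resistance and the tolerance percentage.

Red → 2 (first significant figure)
Grey → 8 (second significant figure)
Brown → ×10 multiplier
Gold → ±5% tolerance
28 × 10 = 280 Ω

280 Ω ±5%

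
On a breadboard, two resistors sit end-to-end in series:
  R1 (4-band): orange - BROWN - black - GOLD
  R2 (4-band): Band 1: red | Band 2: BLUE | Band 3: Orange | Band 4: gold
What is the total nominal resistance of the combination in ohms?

R1: orange, brown → 31; black ×1 → 31 Ω.
R2: red, blue → 26; orange ×10^3 → 26000 Ω.
Series: 31 + 26000 = 26031 Ω.

26031 Ω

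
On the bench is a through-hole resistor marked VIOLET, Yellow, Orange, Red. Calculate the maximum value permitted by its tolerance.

75480 Ω

Violet → 7 (first significant figure)
Yellow → 4 (second significant figure)
Orange → ×10^3 multiplier
Red → ±2% tolerance
74 × 1000 = 74000 Ω
Maximum = 74000 × (1 + 2/100) = 75480 Ω.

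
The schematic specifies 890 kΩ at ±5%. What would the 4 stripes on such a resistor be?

grey, white, yellow, gold

890000 Ω = 89 × 10^4.
8 → grey
9 → white
Multiplier 10^4 → yellow.
±5% tolerance → gold.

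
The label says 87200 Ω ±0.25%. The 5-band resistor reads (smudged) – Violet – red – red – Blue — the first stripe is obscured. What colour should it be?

87200 Ω = 872 × 10^2.
The first band gives digit 8 of the significand, and 8 is grey.

grey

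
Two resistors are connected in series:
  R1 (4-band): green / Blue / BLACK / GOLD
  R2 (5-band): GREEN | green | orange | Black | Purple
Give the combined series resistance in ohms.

609 Ω

R1: green, blue → 56; black ×1 → 56 Ω.
R2: green, green, orange → 553; black ×1 → 553 Ω.
Series: 56 + 553 = 609 Ω.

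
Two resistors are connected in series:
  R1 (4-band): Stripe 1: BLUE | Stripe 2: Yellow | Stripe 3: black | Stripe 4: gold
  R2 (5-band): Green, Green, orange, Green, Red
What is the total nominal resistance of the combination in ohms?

55300064 Ω

R1: blue, yellow → 64; black ×1 → 64 Ω.
R2: green, green, orange → 553; green ×10^5 → 55300000 Ω.
Series: 64 + 55300000 = 55300064 Ω.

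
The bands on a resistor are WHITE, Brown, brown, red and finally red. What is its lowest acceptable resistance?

White → 9 (first significant figure)
Brown → 1 (second significant figure)
Brown → 1 (third significant figure)
Red → ×10^2 multiplier
Red → ±2% tolerance
911 × 100 = 91100 Ω
Lowest = 91100 × (1 − 2/100) = 89278 Ω.

89278 Ω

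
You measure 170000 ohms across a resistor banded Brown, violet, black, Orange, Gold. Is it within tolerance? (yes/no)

Brown → 1 (first significant figure)
Violet → 7 (second significant figure)
Black → 0 (third significant figure)
Orange → ×10^3 multiplier
Gold → ±5% tolerance
170 × 1000 = 170000 Ω
Allowed range: 161500 Ω to 178500 Ω.
170000 ohms lies inside that range.

yes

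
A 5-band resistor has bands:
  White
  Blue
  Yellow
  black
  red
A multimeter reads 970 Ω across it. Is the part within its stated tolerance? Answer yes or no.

yes

White → 9 (first significant figure)
Blue → 6 (second significant figure)
Yellow → 4 (third significant figure)
Black → ×1 multiplier
Red → ±2% tolerance
964 × 1 = 964 Ω
Allowed range: 944.72 Ω to 983.28 Ω.
970 Ω lies inside that range.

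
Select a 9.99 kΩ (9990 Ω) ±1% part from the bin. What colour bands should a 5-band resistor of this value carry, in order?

9990 Ω = 999 × 10^1.
9 → white
9 → white
9 → white
Multiplier 10^1 → brown.
±1% tolerance → brown.

white, white, white, brown, brown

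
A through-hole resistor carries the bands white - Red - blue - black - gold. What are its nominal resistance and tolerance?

926 Ω ±5%

White → 9 (first significant figure)
Red → 2 (second significant figure)
Blue → 6 (third significant figure)
Black → ×1 multiplier
Gold → ±5% tolerance
926 × 1 = 926 Ω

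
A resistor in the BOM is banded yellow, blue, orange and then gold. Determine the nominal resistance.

Yellow → 4 (first significant figure)
Blue → 6 (second significant figure)
Orange → ×10^3 multiplier
46 × 1000 = 46000 Ω

46000 Ω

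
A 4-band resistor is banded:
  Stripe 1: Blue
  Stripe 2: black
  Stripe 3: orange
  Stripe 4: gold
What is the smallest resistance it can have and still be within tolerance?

57000 Ω

Blue → 6 (first significant figure)
Black → 0 (second significant figure)
Orange → ×10^3 multiplier
Gold → ±5% tolerance
60 × 1000 = 60000 Ω
Smallest = 60000 × (1 − 5/100) = 57000 Ω.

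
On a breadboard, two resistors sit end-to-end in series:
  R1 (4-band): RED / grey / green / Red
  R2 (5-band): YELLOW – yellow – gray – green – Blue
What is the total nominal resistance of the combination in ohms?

R1: red, grey → 28; green ×10^5 → 2800000 Ω.
R2: yellow, yellow, grey → 448; green ×10^5 → 44800000 Ω.
Series: 2800000 + 44800000 = 47600000 Ω.

47600000 Ω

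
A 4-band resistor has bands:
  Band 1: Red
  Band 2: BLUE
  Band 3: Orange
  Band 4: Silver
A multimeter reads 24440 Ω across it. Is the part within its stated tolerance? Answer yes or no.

yes

Red → 2 (first significant figure)
Blue → 6 (second significant figure)
Orange → ×10^3 multiplier
Silver → ±10% tolerance
26 × 1000 = 26000 Ω
Allowed range: 23400 Ω to 28600 Ω.
24440 Ω lies inside that range.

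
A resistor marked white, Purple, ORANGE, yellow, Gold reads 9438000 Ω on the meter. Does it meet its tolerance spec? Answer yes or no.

yes

White → 9 (first significant figure)
Violet → 7 (second significant figure)
Orange → 3 (third significant figure)
Yellow → ×10^4 multiplier
Gold → ±5% tolerance
973 × 10000 = 9730000 Ω
Allowed range: 9243500 Ω to 10216500 Ω.
9438000 Ω lies inside that range.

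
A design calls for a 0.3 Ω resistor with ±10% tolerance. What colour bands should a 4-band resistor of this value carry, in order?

orange, black, silver, silver

0.3 Ω = 30 × 10^-2.
3 → orange
0 → black
Multiplier 10^-2 → silver.
±10% tolerance → silver.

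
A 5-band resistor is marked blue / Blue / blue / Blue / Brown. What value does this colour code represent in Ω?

Blue → 6 (first significant figure)
Blue → 6 (second significant figure)
Blue → 6 (third significant figure)
Blue → ×10^6 multiplier
666 × 1000000 = 666000000 Ω

666000000 Ω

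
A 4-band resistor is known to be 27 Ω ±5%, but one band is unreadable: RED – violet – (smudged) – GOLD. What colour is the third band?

27 Ω = 27 × 10^0.
The third band is the multiplier, 10^0, which is black.

black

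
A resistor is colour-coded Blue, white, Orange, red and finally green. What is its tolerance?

±0.5%

The last band, green, is the tolerance band.
Green corresponds to ±0.5%.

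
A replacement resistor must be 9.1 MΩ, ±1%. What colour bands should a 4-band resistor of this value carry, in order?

9100000 Ω = 91 × 10^5.
9 → white
1 → brown
Multiplier 10^5 → green.
±1% tolerance → brown.

white, brown, green, brown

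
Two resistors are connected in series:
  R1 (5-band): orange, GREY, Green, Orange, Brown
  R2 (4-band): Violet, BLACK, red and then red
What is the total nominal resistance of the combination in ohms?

392000 Ω

R1: orange, grey, green → 385; orange ×10^3 → 385000 Ω.
R2: violet, black → 70; red ×10^2 → 7000 Ω.
Series: 385000 + 7000 = 392000 Ω.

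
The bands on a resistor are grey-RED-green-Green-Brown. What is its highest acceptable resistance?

83325000 Ω

Grey → 8 (first significant figure)
Red → 2 (second significant figure)
Green → 5 (third significant figure)
Green → ×10^5 multiplier
Brown → ±1% tolerance
825 × 100000 = 82500000 Ω
Highest = 82500000 × (1 + 1/100) = 83325000 Ω.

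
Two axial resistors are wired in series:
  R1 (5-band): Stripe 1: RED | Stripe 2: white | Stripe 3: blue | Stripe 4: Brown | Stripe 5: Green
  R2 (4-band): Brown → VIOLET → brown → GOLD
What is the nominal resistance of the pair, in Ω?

R1: red, white, blue → 296; brown ×10 → 2960 Ω.
R2: brown, violet → 17; brown ×10 → 170 Ω.
Series: 2960 + 170 = 3130 Ω.

3130 Ω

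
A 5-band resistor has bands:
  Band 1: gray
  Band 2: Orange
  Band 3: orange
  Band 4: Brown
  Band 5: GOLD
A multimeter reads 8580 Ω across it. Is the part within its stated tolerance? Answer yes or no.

yes

Grey → 8 (first significant figure)
Orange → 3 (second significant figure)
Orange → 3 (third significant figure)
Brown → ×10 multiplier
Gold → ±5% tolerance
833 × 10 = 8330 Ω
Allowed range: 7913.5 Ω to 8746.5 Ω.
8580 Ω lies inside that range.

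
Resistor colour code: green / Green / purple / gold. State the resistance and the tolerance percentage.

Green → 5 (first significant figure)
Green → 5 (second significant figure)
Violet → ×10^7 multiplier
Gold → ±5% tolerance
55 × 10000000 = 550000000 Ω

550000000 Ω ±5%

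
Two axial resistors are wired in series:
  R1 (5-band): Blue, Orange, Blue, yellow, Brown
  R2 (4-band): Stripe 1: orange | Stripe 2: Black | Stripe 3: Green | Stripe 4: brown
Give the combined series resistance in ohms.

R1: blue, orange, blue → 636; yellow ×10^4 → 6360000 Ω.
R2: orange, black → 30; green ×10^5 → 3000000 Ω.
Series: 6360000 + 3000000 = 9360000 Ω.

9360000 Ω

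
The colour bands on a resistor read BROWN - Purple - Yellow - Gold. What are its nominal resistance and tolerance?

Brown → 1 (first significant figure)
Violet → 7 (second significant figure)
Yellow → ×10^4 multiplier
Gold → ±5% tolerance
17 × 10000 = 170000 Ω

170000 Ω ±5%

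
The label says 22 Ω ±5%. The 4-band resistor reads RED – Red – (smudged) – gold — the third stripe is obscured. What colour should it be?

22 Ω = 22 × 10^0.
The third band is the multiplier, 10^0, which is black.

black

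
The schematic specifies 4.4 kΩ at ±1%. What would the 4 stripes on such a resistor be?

yellow, yellow, red, brown

4400 Ω = 44 × 10^2.
4 → yellow
4 → yellow
Multiplier 10^2 → red.
±1% tolerance → brown.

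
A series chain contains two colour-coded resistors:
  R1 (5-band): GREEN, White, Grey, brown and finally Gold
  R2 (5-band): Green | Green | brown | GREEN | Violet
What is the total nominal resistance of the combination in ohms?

R1: green, white, grey → 598; brown ×10 → 5980 Ω.
R2: green, green, brown → 551; green ×10^5 → 55100000 Ω.
Series: 5980 + 55100000 = 55105980 Ω.

55105980 Ω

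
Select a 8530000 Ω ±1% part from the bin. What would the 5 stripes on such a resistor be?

grey, green, orange, yellow, brown

8530000 Ω = 853 × 10^4.
8 → grey
5 → green
3 → orange
Multiplier 10^4 → yellow.
±1% tolerance → brown.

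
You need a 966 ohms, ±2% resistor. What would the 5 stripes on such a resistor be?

966 Ω = 966 × 10^0.
9 → white
6 → blue
6 → blue
Multiplier 10^0 → black.
±2% tolerance → red.

white, blue, blue, black, red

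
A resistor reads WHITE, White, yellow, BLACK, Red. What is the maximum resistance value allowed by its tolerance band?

1013.88 Ω

White → 9 (first significant figure)
White → 9 (second significant figure)
Yellow → 4 (third significant figure)
Black → ×1 multiplier
Red → ±2% tolerance
994 × 1 = 994 Ω
Maximum = 994 × (1 + 2/100) = 1013.88 Ω.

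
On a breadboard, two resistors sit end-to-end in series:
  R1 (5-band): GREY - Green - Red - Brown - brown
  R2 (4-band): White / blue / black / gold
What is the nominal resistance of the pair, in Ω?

8616 Ω

R1: grey, green, red → 852; brown ×10 → 8520 Ω.
R2: white, blue → 96; black ×1 → 96 Ω.
Series: 8520 + 96 = 8616 Ω.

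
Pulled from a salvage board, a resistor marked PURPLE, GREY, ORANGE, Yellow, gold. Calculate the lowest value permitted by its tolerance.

7438500 Ω

Violet → 7 (first significant figure)
Grey → 8 (second significant figure)
Orange → 3 (third significant figure)
Yellow → ×10^4 multiplier
Gold → ±5% tolerance
783 × 10000 = 7830000 Ω
Lowest = 7830000 × (1 − 5/100) = 7438500 Ω.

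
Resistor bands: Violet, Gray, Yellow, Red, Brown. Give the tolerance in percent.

The last band, brown, is the tolerance band.
Brown corresponds to ±1%.

±1%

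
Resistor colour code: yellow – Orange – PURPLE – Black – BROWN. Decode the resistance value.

Yellow → 4 (first significant figure)
Orange → 3 (second significant figure)
Violet → 7 (third significant figure)
Black → ×1 multiplier
437 × 1 = 437 Ω

437 Ω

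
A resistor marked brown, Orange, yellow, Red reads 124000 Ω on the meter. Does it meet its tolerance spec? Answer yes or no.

no

Brown → 1 (first significant figure)
Orange → 3 (second significant figure)
Yellow → ×10^4 multiplier
Red → ±2% tolerance
13 × 10000 = 130000 Ω
Allowed range: 127400 Ω to 132600 Ω.
124000 Ω lies outside that range.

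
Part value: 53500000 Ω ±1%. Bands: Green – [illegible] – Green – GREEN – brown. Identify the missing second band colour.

53500000 Ω = 535 × 10^5.
The second band gives digit 3 of the significand, and 3 is orange.

orange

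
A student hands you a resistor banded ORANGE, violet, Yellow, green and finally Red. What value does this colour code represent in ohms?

37400000 Ω

Orange → 3 (first significant figure)
Violet → 7 (second significant figure)
Yellow → 4 (third significant figure)
Green → ×10^5 multiplier
374 × 100000 = 37400000 Ω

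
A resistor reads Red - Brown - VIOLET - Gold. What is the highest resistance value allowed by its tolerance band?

220500000 Ω

Red → 2 (first significant figure)
Brown → 1 (second significant figure)
Violet → ×10^7 multiplier
Gold → ±5% tolerance
21 × 10000000 = 210000000 Ω
Highest = 210000000 × (1 + 5/100) = 220500000 Ω.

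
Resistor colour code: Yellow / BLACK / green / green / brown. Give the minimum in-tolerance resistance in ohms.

Yellow → 4 (first significant figure)
Black → 0 (second significant figure)
Green → 5 (third significant figure)
Green → ×10^5 multiplier
Brown → ±1% tolerance
405 × 100000 = 40500000 Ω
Minimum = 40500000 × (1 − 1/100) = 40095000 Ω.

40095000 Ω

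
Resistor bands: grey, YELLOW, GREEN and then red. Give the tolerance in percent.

±2%

The last band, red, is the tolerance band.
Red corresponds to ±2%.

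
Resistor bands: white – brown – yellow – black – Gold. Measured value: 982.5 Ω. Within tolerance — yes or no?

White → 9 (first significant figure)
Brown → 1 (second significant figure)
Yellow → 4 (third significant figure)
Black → ×1 multiplier
Gold → ±5% tolerance
914 × 1 = 914 Ω
Allowed range: 868.3 Ω to 959.7 Ω.
982.5 Ω lies outside that range.

no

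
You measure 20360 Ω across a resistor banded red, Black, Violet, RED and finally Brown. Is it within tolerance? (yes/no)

Red → 2 (first significant figure)
Black → 0 (second significant figure)
Violet → 7 (third significant figure)
Red → ×10^2 multiplier
Brown → ±1% tolerance
207 × 100 = 20700 Ω
Allowed range: 20493 Ω to 20907 Ω.
20360 Ω lies outside that range.

no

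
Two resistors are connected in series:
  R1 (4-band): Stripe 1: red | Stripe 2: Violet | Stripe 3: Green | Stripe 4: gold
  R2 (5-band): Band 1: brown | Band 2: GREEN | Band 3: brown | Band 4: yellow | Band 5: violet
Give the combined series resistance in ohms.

4210000 Ω

R1: red, violet → 27; green ×10^5 → 2700000 Ω.
R2: brown, green, brown → 151; yellow ×10^4 → 1510000 Ω.
Series: 2700000 + 1510000 = 4210000 Ω.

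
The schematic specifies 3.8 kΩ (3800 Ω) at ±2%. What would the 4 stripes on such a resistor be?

3800 Ω = 38 × 10^2.
3 → orange
8 → grey
Multiplier 10^2 → red.
±2% tolerance → red.

orange, grey, red, red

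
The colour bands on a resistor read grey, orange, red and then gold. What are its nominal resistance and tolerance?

8300 Ω ±5%

Grey → 8 (first significant figure)
Orange → 3 (second significant figure)
Red → ×10^2 multiplier
Gold → ±5% tolerance
83 × 100 = 8300 Ω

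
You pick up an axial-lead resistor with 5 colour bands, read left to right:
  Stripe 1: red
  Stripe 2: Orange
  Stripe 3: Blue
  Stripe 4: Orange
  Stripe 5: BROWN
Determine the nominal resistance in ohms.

Red → 2 (first significant figure)
Orange → 3 (second significant figure)
Blue → 6 (third significant figure)
Orange → ×10^3 multiplier
236 × 1000 = 236000 Ω

236000 Ω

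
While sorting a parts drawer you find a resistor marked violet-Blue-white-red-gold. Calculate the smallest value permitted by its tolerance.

Violet → 7 (first significant figure)
Blue → 6 (second significant figure)
White → 9 (third significant figure)
Red → ×10^2 multiplier
Gold → ±5% tolerance
769 × 100 = 76900 Ω
Smallest = 76900 × (1 − 5/100) = 73055 Ω.

73055 Ω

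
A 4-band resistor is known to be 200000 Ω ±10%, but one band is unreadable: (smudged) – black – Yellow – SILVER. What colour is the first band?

200000 Ω = 20 × 10^4.
The first band gives digit 2 of the significand, and 2 is red.

red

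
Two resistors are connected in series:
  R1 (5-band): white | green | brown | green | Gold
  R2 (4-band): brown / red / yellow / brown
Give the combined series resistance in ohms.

95220000 Ω

R1: white, green, brown → 951; green ×10^5 → 95100000 Ω.
R2: brown, red → 12; yellow ×10^4 → 120000 Ω.
Series: 95100000 + 120000 = 95220000 Ω.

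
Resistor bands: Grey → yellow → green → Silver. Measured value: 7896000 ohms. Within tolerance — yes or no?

yes

Grey → 8 (first significant figure)
Yellow → 4 (second significant figure)
Green → ×10^5 multiplier
Silver → ±10% tolerance
84 × 100000 = 8400000 Ω
Allowed range: 7560000 Ω to 9240000 Ω.
7896000 ohms lies inside that range.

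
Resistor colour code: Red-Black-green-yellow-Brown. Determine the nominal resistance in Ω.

Red → 2 (first significant figure)
Black → 0 (second significant figure)
Green → 5 (third significant figure)
Yellow → ×10^4 multiplier
205 × 10000 = 2050000 Ω

2050000 Ω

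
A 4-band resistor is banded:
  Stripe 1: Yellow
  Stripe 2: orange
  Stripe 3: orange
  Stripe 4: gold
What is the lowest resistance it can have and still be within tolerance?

40850 Ω

Yellow → 4 (first significant figure)
Orange → 3 (second significant figure)
Orange → ×10^3 multiplier
Gold → ±5% tolerance
43 × 1000 = 43000 Ω
Lowest = 43000 × (1 − 5/100) = 40850 Ω.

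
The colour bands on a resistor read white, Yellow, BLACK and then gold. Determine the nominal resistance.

White → 9 (first significant figure)
Yellow → 4 (second significant figure)
Black → ×1 multiplier
94 × 1 = 94 Ω

94 Ω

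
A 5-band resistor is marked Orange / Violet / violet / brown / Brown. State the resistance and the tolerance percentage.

3770 Ω ±1%

Orange → 3 (first significant figure)
Violet → 7 (second significant figure)
Violet → 7 (third significant figure)
Brown → ×10 multiplier
Brown → ±1% tolerance
377 × 10 = 3770 Ω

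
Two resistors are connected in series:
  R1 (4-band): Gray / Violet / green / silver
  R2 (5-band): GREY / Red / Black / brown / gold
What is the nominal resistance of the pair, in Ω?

R1: grey, violet → 87; green ×10^5 → 8700000 Ω.
R2: grey, red, black → 820; brown ×10 → 8200 Ω.
Series: 8700000 + 8200 = 8708200 Ω.

8708200 Ω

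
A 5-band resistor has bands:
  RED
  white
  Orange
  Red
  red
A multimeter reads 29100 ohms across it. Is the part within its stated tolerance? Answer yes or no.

yes

Red → 2 (first significant figure)
White → 9 (second significant figure)
Orange → 3 (third significant figure)
Red → ×10^2 multiplier
Red → ±2% tolerance
293 × 100 = 29300 Ω
Allowed range: 28714 Ω to 29886 Ω.
29100 ohms lies inside that range.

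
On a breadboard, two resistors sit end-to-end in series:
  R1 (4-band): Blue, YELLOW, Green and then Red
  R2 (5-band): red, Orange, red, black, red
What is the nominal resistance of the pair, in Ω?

6400232 Ω

R1: blue, yellow → 64; green ×10^5 → 6400000 Ω.
R2: red, orange, red → 232; black ×1 → 232 Ω.
Series: 6400000 + 232 = 6400232 Ω.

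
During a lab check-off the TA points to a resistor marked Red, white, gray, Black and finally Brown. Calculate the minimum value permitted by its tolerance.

Red → 2 (first significant figure)
White → 9 (second significant figure)
Grey → 8 (third significant figure)
Black → ×1 multiplier
Brown → ±1% tolerance
298 × 1 = 298 Ω
Minimum = 298 × (1 − 1/100) = 295.02 Ω.

295.02 Ω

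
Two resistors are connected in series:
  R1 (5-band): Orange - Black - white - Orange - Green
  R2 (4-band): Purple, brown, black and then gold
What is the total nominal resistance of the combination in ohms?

309071 Ω

R1: orange, black, white → 309; orange ×10^3 → 309000 Ω.
R2: violet, brown → 71; black ×1 → 71 Ω.
Series: 309000 + 71 = 309071 Ω.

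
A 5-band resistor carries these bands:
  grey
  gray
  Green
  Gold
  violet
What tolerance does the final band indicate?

±0.1%

The last band, violet, is the tolerance band.
Violet corresponds to ±0.1%.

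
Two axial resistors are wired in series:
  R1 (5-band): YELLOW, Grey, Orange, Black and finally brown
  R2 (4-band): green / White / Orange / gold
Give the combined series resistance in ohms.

59483 Ω

R1: yellow, grey, orange → 483; black ×1 → 483 Ω.
R2: green, white → 59; orange ×10^3 → 59000 Ω.
Series: 483 + 59000 = 59483 Ω.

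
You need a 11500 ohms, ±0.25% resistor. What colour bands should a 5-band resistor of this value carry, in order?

brown, brown, green, red, blue

11500 Ω = 115 × 10^2.
1 → brown
1 → brown
5 → green
Multiplier 10^2 → red.
±0.25% tolerance → blue.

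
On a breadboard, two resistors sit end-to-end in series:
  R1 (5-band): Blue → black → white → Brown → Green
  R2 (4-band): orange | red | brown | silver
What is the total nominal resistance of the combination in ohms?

6410 Ω

R1: blue, black, white → 609; brown ×10 → 6090 Ω.
R2: orange, red → 32; brown ×10 → 320 Ω.
Series: 6090 + 320 = 6410 Ω.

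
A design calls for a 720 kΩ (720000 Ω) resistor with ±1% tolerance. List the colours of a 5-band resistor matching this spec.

720000 Ω = 720 × 10^3.
7 → violet
2 → red
0 → black
Multiplier 10^3 → orange.
±1% tolerance → brown.

violet, red, black, orange, brown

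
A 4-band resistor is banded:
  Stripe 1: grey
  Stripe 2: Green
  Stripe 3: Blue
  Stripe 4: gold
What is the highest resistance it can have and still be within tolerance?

89250000 Ω

Grey → 8 (first significant figure)
Green → 5 (second significant figure)
Blue → ×10^6 multiplier
Gold → ±5% tolerance
85 × 1000000 = 85000000 Ω
Highest = 85000000 × (1 + 5/100) = 89250000 Ω.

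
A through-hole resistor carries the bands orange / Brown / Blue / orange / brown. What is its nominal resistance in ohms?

Orange → 3 (first significant figure)
Brown → 1 (second significant figure)
Blue → 6 (third significant figure)
Orange → ×10^3 multiplier
316 × 1000 = 316000 Ω

316000 Ω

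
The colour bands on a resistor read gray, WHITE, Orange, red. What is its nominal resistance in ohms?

Grey → 8 (first significant figure)
White → 9 (second significant figure)
Orange → ×10^3 multiplier
89 × 1000 = 89000 Ω

89000 Ω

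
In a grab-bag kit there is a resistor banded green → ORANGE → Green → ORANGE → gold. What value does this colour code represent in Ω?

Green → 5 (first significant figure)
Orange → 3 (second significant figure)
Green → 5 (third significant figure)
Orange → ×10^3 multiplier
535 × 1000 = 535000 Ω

535000 Ω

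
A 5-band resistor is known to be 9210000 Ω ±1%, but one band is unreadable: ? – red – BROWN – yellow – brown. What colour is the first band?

9210000 Ω = 921 × 10^4.
The first band gives digit 9 of the significand, and 9 is white.

white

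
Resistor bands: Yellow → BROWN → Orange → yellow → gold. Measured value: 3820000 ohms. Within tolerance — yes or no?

Yellow → 4 (first significant figure)
Brown → 1 (second significant figure)
Orange → 3 (third significant figure)
Yellow → ×10^4 multiplier
Gold → ±5% tolerance
413 × 10000 = 4130000 Ω
Allowed range: 3923500 Ω to 4336500 Ω.
3820000 ohms lies outside that range.

no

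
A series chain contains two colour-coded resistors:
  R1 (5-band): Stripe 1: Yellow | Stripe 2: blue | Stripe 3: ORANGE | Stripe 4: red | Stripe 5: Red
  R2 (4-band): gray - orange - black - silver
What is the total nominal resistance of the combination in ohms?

46383 Ω

R1: yellow, blue, orange → 463; red ×10^2 → 46300 Ω.
R2: grey, orange → 83; black ×1 → 83 Ω.
Series: 46300 + 83 = 46383 Ω.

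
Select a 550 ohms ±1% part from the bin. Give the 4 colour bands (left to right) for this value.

green, green, brown, brown

550 Ω = 55 × 10^1.
5 → green
5 → green
Multiplier 10^1 → brown.
±1% tolerance → brown.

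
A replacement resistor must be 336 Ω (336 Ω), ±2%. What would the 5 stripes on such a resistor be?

336 Ω = 336 × 10^0.
3 → orange
3 → orange
6 → blue
Multiplier 10^0 → black.
±2% tolerance → red.

orange, orange, blue, black, red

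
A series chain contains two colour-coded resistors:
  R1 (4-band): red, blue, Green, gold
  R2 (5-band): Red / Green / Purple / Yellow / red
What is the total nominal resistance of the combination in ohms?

5170000 Ω

R1: red, blue → 26; green ×10^5 → 2600000 Ω.
R2: red, green, violet → 257; yellow ×10^4 → 2570000 Ω.
Series: 2600000 + 2570000 = 5170000 Ω.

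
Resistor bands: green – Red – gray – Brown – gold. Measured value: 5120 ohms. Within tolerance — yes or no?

Green → 5 (first significant figure)
Red → 2 (second significant figure)
Grey → 8 (third significant figure)
Brown → ×10 multiplier
Gold → ±5% tolerance
528 × 10 = 5280 Ω
Allowed range: 5016 Ω to 5544 Ω.
5120 ohms lies inside that range.

yes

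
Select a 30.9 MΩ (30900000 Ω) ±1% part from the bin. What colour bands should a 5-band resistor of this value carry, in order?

30900000 Ω = 309 × 10^5.
3 → orange
0 → black
9 → white
Multiplier 10^5 → green.
±1% tolerance → brown.

orange, black, white, green, brown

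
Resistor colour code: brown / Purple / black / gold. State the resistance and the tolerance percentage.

Brown → 1 (first significant figure)
Violet → 7 (second significant figure)
Black → ×1 multiplier
Gold → ±5% tolerance
17 × 1 = 17 Ω

17 Ω ±5%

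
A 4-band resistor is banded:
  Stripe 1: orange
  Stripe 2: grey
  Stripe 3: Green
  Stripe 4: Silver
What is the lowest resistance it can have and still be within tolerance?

Orange → 3 (first significant figure)
Grey → 8 (second significant figure)
Green → ×10^5 multiplier
Silver → ±10% tolerance
38 × 100000 = 3800000 Ω
Lowest = 3800000 × (1 − 10/100) = 3420000 Ω.

3420000 Ω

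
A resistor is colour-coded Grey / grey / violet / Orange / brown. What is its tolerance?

±1%

The last band, brown, is the tolerance band.
Brown corresponds to ±1%.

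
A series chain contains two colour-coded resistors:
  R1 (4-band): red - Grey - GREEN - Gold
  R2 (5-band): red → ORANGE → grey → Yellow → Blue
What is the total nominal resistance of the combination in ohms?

R1: red, grey → 28; green ×10^5 → 2800000 Ω.
R2: red, orange, grey → 238; yellow ×10^4 → 2380000 Ω.
Series: 2800000 + 2380000 = 5180000 Ω.

5180000 Ω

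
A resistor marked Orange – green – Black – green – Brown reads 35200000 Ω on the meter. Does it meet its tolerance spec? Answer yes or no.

yes

Orange → 3 (first significant figure)
Green → 5 (second significant figure)
Black → 0 (third significant figure)
Green → ×10^5 multiplier
Brown → ±1% tolerance
350 × 100000 = 35000000 Ω
Allowed range: 34650000 Ω to 35350000 Ω.
35200000 Ω lies inside that range.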